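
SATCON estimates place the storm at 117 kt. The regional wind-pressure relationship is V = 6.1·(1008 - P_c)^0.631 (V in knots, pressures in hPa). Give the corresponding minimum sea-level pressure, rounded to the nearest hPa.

ΔP = (V / 6.1)^(1/0.631) = (117/6.1)^1.585.
117/6.1 = 19.180; 19.180^1.585 ≈ 107.91 hPa.
P_c = 1008 − 107.91 = 900.09 ≈ 900 hPa.

900 hPa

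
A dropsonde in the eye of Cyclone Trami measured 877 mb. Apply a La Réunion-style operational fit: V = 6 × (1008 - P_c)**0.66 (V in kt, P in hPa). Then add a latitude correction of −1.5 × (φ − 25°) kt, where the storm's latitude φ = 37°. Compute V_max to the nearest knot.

132 kt

ΔP = 1008 − 877 = 131 mb.
131^0.66 ≈ 24.969.
V ≈ 6 × 24.969 ≈ 149.8 kt.
Latitude correction: −1.5 × (37 − 25) = -18 kt.
Corrected V ≈ 131.8 kt → 132 kt.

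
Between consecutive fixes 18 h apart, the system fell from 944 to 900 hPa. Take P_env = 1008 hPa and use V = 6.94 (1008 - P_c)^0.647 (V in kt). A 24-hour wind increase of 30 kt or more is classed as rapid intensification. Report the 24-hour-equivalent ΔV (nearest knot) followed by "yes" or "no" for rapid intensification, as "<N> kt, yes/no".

55 kt, yes

V₁: ΔP = 64, V ≈ 6.94 × 64^0.647 ≈ 102.32 kt.
V₂: ΔP = 108, V ≈ 6.94 × 108^0.647 ≈ 143.54 kt.
ΔV over 18 h = 41.22 kt → 24 h equivalent = 41.22 × 24/18 ≈ 54.96 kt.
55 kt ≥ 30 kt ⇒ rapid intensification.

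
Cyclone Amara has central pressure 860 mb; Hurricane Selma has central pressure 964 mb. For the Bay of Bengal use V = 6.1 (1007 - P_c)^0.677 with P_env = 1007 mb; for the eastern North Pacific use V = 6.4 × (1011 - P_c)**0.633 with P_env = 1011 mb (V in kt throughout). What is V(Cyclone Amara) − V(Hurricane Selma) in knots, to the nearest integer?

106 kt

Cyclone Amara: ΔP = 147; V ≈ 6.1 × 147^0.677 ≈ 178.90 kt.
Hurricane Selma: ΔP = 47; V ≈ 6.4 × 47^0.633 ≈ 73.22 kt.
Difference ≈ 178.90 − 73.22 = 105.68 → 106 kt.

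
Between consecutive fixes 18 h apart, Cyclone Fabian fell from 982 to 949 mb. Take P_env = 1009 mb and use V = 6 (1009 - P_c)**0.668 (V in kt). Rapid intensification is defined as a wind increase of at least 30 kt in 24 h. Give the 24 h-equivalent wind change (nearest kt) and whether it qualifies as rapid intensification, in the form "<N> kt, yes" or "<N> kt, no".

V₁: ΔP = 27, V ≈ 6 × 27^0.668 ≈ 54.24 kt.
V₂: ΔP = 60, V ≈ 6 × 60^0.668 ≈ 92.46 kt.
ΔV over 18 h = 38.22 kt → 24 h equivalent = 38.22 × 24/18 ≈ 50.96 kt.
51 kt ≥ 30 kt ⇒ rapid intensification.

51 kt, yes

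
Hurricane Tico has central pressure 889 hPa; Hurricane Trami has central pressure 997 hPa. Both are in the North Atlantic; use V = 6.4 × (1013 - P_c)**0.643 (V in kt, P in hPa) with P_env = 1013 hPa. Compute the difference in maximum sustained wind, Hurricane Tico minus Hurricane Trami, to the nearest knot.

104 kt

Hurricane Tico: ΔP = 124; V ≈ 6.4 × 124^0.643 ≈ 141.99 kt.
Hurricane Trami: ΔP = 16; V ≈ 6.4 × 16^0.643 ≈ 38.06 kt.
Difference ≈ 141.99 − 38.06 = 103.93 → 104 kt.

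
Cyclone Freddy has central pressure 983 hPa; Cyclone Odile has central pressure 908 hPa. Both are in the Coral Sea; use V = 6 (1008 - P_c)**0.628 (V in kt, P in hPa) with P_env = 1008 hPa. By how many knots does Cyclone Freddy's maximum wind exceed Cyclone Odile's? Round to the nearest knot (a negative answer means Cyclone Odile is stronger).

Cyclone Freddy: ΔP = 25; V ≈ 6 × 25^0.628 ≈ 45.30 kt.
Cyclone Odile: ΔP = 100; V ≈ 6 × 100^0.628 ≈ 108.18 kt.
Difference ≈ 45.30 − 108.18 = -62.88 → -63 kt.

-63 kt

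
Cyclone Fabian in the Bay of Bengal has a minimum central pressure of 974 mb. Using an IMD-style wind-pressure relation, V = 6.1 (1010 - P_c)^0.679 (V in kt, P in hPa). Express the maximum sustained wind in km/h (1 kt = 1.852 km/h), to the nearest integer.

129 km/h

ΔP = 1010 − 974 = 36 mb.
V ≈ 6.1 × 36^0.679 = 6.1 × 11.395 ≈ 69.512 kt.
69.512 × 1.852 ≈ 128.74 km/h → 129 km/h.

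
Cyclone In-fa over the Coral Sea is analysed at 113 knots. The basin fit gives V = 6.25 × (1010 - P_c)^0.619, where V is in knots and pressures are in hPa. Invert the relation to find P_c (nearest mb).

903 mb

ΔP = (V / 6.25)^(1/0.619) = (113/6.25)^1.616.
113/6.25 = 18.080; 18.080^1.616 ≈ 107.40 mb.
P_c = 1010 − 107.40 = 902.60 ≈ 903 mb.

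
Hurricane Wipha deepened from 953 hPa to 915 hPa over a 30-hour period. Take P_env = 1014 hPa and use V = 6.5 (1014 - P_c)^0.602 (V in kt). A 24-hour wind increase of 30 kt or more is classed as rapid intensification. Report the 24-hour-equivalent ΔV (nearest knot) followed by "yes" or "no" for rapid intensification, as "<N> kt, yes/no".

21 kt, no

V₁: ΔP = 61, V ≈ 6.5 × 61^0.602 ≈ 77.21 kt.
V₂: ΔP = 99, V ≈ 6.5 × 99^0.602 ≈ 103.34 kt.
ΔV over 30 h = 26.13 kt → 24 h equivalent = 26.13 × 24/30 ≈ 20.90 kt.
21 kt < 30 kt ⇒ not rapid intensification.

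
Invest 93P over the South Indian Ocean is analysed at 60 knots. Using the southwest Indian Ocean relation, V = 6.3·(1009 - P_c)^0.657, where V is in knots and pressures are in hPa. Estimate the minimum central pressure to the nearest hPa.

ΔP = (V / 6.3)^(1/0.657) = (60/6.3)^1.522.
60/6.3 = 9.524; 9.524^1.522 ≈ 30.89 hPa.
P_c = 1009 − 30.89 = 978.11 ≈ 978 hPa.

978 hPa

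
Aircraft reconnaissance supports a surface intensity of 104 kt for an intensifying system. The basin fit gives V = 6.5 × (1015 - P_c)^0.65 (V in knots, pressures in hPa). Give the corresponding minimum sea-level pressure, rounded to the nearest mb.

944 mb

ΔP = (V / 6.5)^(1/0.65) = (104/6.5)^1.538.
104/6.5 = 16.000; 16.000^1.538 ≈ 71.20 mb.
P_c = 1015 − 71.20 = 943.80 ≈ 944 mb.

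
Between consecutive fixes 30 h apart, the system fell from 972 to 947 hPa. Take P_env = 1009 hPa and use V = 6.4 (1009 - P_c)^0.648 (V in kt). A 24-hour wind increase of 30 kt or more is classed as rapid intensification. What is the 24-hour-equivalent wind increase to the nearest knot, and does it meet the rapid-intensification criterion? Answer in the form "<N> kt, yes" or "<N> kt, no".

V₁: ΔP = 37, V ≈ 6.4 × 37^0.648 ≈ 66.43 kt.
V₂: ΔP = 62, V ≈ 6.4 × 62^0.648 ≈ 92.82 kt.
ΔV over 30 h = 26.39 kt → 24 h equivalent = 26.39 × 24/30 ≈ 21.11 kt.
21 kt < 30 kt ⇒ not rapid intensification.

21 kt, no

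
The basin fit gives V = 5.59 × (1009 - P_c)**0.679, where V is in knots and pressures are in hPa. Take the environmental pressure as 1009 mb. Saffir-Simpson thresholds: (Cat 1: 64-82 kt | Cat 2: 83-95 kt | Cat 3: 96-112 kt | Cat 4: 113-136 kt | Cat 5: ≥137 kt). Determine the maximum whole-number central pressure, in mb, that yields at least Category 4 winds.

Category 4 begins at V = 113 kt.
Required ΔP = (113/5.59)^(1/0.679) = 20.215^1.473 ≈ 83.74 mb.
P_c ≤ 1009 − 83.74 = 925.26, so the highest integer P_c is 925 mb.

925 mb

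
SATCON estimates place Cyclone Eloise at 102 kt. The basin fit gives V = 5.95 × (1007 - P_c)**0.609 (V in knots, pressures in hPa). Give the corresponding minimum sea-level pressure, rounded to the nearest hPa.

901 hPa

ΔP = (V / 5.95)^(1/0.609) = (102/5.95)^1.642.
102/5.95 = 17.143; 17.143^1.642 ≈ 106.27 hPa.
P_c = 1007 − 106.27 = 900.73 ≈ 901 hPa.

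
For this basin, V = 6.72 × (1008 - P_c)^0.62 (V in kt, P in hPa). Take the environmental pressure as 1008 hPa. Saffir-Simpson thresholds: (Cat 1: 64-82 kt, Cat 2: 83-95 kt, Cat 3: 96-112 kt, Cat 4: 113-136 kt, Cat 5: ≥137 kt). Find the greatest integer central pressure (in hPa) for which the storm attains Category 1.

970 hPa

Category 1 begins at V = 64 kt.
Required ΔP = (64/6.72)^(1/0.62) = 9.524^1.613 ≈ 37.91 hPa.
P_c ≤ 1008 − 37.91 = 970.09, so the highest integer P_c is 970 hPa.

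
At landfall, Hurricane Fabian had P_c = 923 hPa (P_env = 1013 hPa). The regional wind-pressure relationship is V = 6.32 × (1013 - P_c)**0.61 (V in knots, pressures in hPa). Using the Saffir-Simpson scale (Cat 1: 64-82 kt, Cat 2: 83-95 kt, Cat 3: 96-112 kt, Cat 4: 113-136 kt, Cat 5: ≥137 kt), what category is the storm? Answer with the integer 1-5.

ΔP = 1013 − 923 = 90 hPa.
V ≈ 6.32 × 90^0.61 = 6.32 × 15.56 ≈ 98 kt.
98 kt falls in the Category 3 band.

3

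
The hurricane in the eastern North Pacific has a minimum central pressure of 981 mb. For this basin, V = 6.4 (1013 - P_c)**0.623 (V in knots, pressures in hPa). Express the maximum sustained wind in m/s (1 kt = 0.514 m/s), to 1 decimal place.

28.5 m/s

ΔP = 1013 − 981 = 32 mb.
V ≈ 6.4 × 32^0.623 = 6.4 × 8.664 ≈ 55.448 kt.
55.448 × 0.514 ≈ 28.50 m/s → 28.5 m/s.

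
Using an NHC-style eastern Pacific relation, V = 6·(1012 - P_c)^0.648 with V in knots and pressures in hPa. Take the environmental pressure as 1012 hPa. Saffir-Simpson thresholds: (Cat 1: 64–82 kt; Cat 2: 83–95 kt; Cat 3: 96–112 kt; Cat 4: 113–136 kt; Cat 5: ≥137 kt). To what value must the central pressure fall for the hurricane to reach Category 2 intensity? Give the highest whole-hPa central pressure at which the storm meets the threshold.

954 hPa

Category 2 begins at V = 83 kt.
Required ΔP = (83/6)^(1/0.648) = 13.833^1.543 ≈ 57.64 hPa.
P_c ≤ 1012 − 57.64 = 954.36, so the highest integer P_c is 954 hPa.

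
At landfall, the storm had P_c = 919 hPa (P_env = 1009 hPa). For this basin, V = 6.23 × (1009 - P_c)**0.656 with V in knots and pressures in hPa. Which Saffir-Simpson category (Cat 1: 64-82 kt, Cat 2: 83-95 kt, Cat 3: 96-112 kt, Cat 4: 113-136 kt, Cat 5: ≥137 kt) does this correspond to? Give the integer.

4

ΔP = 1009 − 919 = 90 hPa.
V ≈ 6.23 × 90^0.656 = 6.23 × 19.14 ≈ 119 kt.
119 kt falls in the Category 4 band.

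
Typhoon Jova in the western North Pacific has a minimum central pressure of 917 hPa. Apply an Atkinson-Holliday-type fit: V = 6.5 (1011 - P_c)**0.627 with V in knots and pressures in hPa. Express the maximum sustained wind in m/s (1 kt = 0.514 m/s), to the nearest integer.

ΔP = 1011 − 917 = 94 hPa.
V ≈ 6.5 × 94^0.627 = 6.5 × 17.264 ≈ 112.219 kt.
112.219 × 0.514 ≈ 57.68 m/s → 58 m/s.

58 m/s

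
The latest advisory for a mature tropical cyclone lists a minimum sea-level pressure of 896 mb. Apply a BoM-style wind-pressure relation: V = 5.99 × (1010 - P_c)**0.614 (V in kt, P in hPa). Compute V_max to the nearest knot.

110 kt

ΔP = 1010 − 896 = 114 mb.
114^0.614 ≈ 18.321.
V ≈ 5.99 × 18.321 ≈ 109.7 kt.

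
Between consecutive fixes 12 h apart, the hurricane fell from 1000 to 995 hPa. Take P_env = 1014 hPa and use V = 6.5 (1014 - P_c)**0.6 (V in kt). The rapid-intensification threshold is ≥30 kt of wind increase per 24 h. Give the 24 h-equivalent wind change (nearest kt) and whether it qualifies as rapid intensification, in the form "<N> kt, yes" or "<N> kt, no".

13 kt, no

V₁: ΔP = 14, V ≈ 6.5 × 14^0.6 ≈ 31.67 kt.
V₂: ΔP = 19, V ≈ 6.5 × 19^0.6 ≈ 38.03 kt.
ΔV over 12 h = 6.36 kt → 24 h equivalent = 6.36 × 24/12 ≈ 12.72 kt.
13 kt < 30 kt ⇒ not rapid intensification.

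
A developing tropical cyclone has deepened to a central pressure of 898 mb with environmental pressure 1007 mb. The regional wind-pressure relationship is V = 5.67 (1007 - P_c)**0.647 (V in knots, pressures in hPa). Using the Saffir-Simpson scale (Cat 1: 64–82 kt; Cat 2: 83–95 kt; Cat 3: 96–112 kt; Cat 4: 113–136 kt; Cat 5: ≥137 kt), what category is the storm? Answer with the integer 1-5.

ΔP = 1007 − 898 = 109 mb.
V ≈ 5.67 × 109^0.647 = 5.67 × 20.81 ≈ 118 kt.
118 kt falls in the Category 4 band.

4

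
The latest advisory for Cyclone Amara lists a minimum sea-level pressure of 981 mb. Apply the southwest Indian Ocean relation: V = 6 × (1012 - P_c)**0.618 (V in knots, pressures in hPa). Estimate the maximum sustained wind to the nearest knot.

50 kt

ΔP = 1012 − 981 = 31 mb.
31^0.618 ≈ 8.350.
V ≈ 6 × 8.350 ≈ 50.1 kt.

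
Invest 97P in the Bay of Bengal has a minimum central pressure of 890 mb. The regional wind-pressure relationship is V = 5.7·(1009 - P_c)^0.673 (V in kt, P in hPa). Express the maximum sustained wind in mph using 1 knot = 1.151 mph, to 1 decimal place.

163.6 mph

ΔP = 1009 − 890 = 119 mb.
V ≈ 5.7 × 119^0.673 = 5.7 × 24.937 ≈ 142.141 kt.
142.141 × 1.151 ≈ 163.60 mph → 163.6 mph.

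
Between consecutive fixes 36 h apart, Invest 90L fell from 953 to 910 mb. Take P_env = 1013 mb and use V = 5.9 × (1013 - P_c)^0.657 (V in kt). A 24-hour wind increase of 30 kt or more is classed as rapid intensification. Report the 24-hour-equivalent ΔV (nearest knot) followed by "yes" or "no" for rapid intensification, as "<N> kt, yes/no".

V₁: ΔP = 60, V ≈ 5.9 × 60^0.657 ≈ 86.92 kt.
V₂: ΔP = 103, V ≈ 5.9 × 103^0.657 ≈ 123.96 kt.
ΔV over 36 h = 37.04 kt → 24 h equivalent = 37.04 × 24/36 ≈ 24.69 kt.
25 kt < 30 kt ⇒ not rapid intensification.

25 kt, no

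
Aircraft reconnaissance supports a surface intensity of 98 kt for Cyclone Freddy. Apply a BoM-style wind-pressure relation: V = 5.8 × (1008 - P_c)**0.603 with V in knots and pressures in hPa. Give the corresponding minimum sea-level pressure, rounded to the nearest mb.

899 mb

ΔP = (V / 5.8)^(1/0.603) = (98/5.8)^1.658.
98/5.8 = 16.897; 16.897^1.658 ≈ 108.68 mb.
P_c = 1008 − 108.68 = 899.32 ≈ 899 mb.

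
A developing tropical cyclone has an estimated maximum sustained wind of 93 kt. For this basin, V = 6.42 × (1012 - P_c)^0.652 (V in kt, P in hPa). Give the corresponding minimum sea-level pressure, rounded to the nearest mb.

ΔP = (V / 6.42)^(1/0.652) = (93/6.42)^1.534.
93/6.42 = 14.486; 14.486^1.534 ≈ 60.34 mb.
P_c = 1012 − 60.34 = 951.66 ≈ 952 mb.

952 mb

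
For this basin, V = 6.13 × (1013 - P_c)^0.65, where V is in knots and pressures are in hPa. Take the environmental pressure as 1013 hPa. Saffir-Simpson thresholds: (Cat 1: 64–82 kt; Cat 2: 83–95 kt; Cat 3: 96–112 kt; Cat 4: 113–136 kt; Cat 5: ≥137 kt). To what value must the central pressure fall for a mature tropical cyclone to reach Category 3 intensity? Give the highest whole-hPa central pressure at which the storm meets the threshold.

Category 3 begins at V = 96 kt.
Required ΔP = (96/6.13)^(1/0.65) = 15.661^1.538 ≈ 68.89 hPa.
P_c ≤ 1013 − 68.89 = 944.11, so the highest integer P_c is 944 hPa.

944 hPa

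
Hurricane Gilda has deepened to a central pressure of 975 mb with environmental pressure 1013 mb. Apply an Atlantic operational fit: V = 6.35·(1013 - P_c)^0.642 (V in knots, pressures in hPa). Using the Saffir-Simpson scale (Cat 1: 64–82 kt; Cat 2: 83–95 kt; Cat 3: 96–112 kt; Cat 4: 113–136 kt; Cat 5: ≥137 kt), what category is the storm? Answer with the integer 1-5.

ΔP = 1013 − 975 = 38 mb.
V ≈ 6.35 × 38^0.642 = 6.35 × 10.33 ≈ 66 kt.
66 kt falls in the Category 1 band.

1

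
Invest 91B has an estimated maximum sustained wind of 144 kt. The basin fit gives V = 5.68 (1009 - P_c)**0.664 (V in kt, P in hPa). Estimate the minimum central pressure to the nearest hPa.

879 hPa

ΔP = (V / 5.68)^(1/0.664) = (144/5.68)^1.506.
144/5.68 = 25.352; 25.352^1.506 ≈ 130.16 hPa.
P_c = 1009 − 130.16 = 878.84 ≈ 879 hPa.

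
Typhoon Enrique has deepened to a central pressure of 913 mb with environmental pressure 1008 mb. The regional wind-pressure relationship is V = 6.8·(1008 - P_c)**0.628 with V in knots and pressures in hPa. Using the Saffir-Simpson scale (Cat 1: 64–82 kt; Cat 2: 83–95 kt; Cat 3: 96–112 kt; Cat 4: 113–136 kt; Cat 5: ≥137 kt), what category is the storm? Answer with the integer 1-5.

ΔP = 1008 − 913 = 95 mb.
V ≈ 6.8 × 95^0.628 = 6.8 × 17.46 ≈ 119 kt.
119 kt falls in the Category 4 band.

4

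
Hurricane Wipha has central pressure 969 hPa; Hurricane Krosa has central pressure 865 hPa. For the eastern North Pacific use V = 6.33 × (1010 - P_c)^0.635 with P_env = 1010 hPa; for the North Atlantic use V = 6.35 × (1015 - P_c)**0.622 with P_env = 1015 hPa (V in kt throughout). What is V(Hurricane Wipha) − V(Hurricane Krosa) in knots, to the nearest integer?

Hurricane Wipha: ΔP = 41; V ≈ 6.33 × 41^0.635 ≈ 66.91 kt.
Hurricane Krosa: ΔP = 150; V ≈ 6.35 × 150^0.622 ≈ 143.32 kt.
Difference ≈ 66.91 − 143.32 = -76.41 → -76 kt.

-76 kt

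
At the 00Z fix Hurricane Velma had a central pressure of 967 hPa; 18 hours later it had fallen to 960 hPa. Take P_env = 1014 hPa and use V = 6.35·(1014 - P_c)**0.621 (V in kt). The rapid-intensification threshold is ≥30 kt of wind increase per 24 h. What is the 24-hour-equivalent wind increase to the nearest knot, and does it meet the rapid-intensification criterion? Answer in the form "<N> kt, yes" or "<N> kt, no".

8 kt, no

V₁: ΔP = 47, V ≈ 6.35 × 47^0.621 ≈ 69.37 kt.
V₂: ΔP = 54, V ≈ 6.35 × 54^0.621 ≈ 75.61 kt.
ΔV over 18 h = 6.24 kt → 24 h equivalent = 6.24 × 24/18 ≈ 8.32 kt.
8 kt < 30 kt ⇒ not rapid intensification.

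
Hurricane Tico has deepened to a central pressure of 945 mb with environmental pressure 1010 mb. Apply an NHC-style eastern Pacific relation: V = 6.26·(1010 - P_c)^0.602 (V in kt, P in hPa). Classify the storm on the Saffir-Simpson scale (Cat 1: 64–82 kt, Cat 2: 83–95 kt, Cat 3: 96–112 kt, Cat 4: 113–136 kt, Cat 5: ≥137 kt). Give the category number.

1

ΔP = 1010 − 945 = 65 mb.
V ≈ 6.26 × 65^0.602 = 6.26 × 12.34 ≈ 77 kt.
77 kt falls in the Category 1 band.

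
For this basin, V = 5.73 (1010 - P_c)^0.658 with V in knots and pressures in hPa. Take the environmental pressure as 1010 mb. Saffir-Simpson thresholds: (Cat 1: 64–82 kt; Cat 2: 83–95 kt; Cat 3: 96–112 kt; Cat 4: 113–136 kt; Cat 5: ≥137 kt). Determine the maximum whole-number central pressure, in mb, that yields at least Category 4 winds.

Category 4 begins at V = 113 kt.
Required ΔP = (113/5.73)^(1/0.658) = 19.721^1.520 ≈ 92.89 mb.
P_c ≤ 1010 − 92.89 = 917.11, so the highest integer P_c is 917 mb.

917 mb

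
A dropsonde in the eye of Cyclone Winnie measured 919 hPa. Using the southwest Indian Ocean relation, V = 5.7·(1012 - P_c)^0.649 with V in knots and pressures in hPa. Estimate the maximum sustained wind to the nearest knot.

108 kt

ΔP = 1012 − 919 = 93 hPa.
93^0.649 ≈ 18.947.
V ≈ 5.7 × 18.947 ≈ 108.0 kt.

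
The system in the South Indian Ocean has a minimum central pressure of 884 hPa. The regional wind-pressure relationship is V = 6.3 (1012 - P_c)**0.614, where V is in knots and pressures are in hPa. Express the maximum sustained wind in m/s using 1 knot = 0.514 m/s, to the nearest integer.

ΔP = 1012 − 884 = 128 hPa.
V ≈ 6.3 × 128^0.614 = 6.3 × 19.671 ≈ 123.927 kt.
123.927 × 0.514 ≈ 63.70 m/s → 64 m/s.

64 m/s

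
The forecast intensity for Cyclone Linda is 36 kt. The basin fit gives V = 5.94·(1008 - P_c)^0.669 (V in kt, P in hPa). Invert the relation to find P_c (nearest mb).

ΔP = (V / 5.94)^(1/0.669) = (36/5.94)^1.495.
36/5.94 = 6.061; 6.061^1.495 ≈ 14.78 mb.
P_c = 1008 − 14.78 = 993.22 ≈ 993 mb.

993 mb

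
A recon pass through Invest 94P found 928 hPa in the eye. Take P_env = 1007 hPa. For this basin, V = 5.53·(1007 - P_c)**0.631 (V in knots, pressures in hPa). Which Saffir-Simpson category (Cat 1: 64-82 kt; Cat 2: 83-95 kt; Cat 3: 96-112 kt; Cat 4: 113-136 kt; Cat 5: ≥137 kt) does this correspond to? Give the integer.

ΔP = 1007 − 928 = 79 hPa.
V ≈ 5.53 × 79^0.631 = 5.53 × 15.75 ≈ 87 kt.
87 kt falls in the Category 2 band.

2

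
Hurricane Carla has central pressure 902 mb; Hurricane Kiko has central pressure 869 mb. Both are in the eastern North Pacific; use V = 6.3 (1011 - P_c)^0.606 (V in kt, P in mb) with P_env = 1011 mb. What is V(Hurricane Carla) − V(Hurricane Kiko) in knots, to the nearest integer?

Hurricane Carla: ΔP = 109; V ≈ 6.3 × 109^0.606 ≈ 108.15 kt.
Hurricane Kiko: ΔP = 142; V ≈ 6.3 × 142^0.606 ≈ 126.95 kt.
Difference ≈ 108.15 − 126.95 = -18.80 → -19 kt.

-19 kt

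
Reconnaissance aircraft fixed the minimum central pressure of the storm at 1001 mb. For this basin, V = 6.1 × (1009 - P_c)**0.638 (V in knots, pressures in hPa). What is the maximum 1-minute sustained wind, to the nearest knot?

ΔP = 1009 − 1001 = 8 mb.
8^0.638 ≈ 3.769.
V ≈ 6.1 × 3.769 ≈ 23.0 kt.

23 kt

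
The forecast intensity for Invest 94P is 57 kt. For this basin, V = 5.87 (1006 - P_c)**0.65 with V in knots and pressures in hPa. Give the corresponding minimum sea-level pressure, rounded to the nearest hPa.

ΔP = (V / 5.87)^(1/0.65) = (57/5.87)^1.538.
57/5.87 = 9.710; 9.710^1.538 ≈ 33.02 hPa.
P_c = 1006 − 33.02 = 972.98 ≈ 973 hPa.

973 hPa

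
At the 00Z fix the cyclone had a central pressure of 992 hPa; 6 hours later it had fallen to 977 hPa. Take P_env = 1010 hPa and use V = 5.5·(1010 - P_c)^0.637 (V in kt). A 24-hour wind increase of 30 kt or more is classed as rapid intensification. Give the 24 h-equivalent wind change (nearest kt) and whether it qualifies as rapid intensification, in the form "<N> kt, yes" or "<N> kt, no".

V₁: ΔP = 18, V ≈ 5.5 × 18^0.637 ≈ 34.67 kt.
V₂: ΔP = 33, V ≈ 5.5 × 33^0.637 ≈ 51.01 kt.
ΔV over 6 h = 16.34 kt → 24 h equivalent = 16.34 × 24/6 ≈ 65.36 kt.
65 kt ≥ 30 kt ⇒ rapid intensification.

65 kt, yes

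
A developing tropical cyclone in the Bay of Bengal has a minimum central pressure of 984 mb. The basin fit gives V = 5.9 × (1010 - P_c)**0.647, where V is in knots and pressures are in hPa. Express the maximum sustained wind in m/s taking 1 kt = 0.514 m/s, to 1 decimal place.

ΔP = 1010 − 984 = 26 mb.
V ≈ 5.9 × 26^0.647 = 5.9 × 8.232 ≈ 48.567 kt.
48.567 × 0.514 ≈ 24.96 m/s → 25.0 m/s.

25.0 m/s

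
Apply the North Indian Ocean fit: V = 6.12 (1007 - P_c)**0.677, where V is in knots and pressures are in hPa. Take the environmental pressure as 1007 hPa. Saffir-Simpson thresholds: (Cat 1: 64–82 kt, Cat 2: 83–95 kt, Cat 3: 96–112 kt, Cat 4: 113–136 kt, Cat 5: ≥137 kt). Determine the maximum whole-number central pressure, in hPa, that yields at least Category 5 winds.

Category 5 begins at V = 137 kt.
Required ΔP = (137/6.12)^(1/0.677) = 22.386^1.477 ≈ 98.64 hPa.
P_c ≤ 1007 − 98.64 = 908.36, so the highest integer P_c is 908 hPa.

908 hPa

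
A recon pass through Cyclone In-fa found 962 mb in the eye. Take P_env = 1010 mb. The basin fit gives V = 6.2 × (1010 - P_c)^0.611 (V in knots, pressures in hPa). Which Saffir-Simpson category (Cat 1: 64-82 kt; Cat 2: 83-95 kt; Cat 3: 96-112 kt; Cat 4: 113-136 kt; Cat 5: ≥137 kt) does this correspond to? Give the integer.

1

ΔP = 1010 − 962 = 48 mb.
V ≈ 6.2 × 48^0.611 = 6.2 × 10.65 ≈ 66 kt.
66 kt falls in the Category 1 band.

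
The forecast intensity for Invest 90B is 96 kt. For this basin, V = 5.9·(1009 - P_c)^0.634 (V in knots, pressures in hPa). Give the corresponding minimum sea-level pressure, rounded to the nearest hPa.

ΔP = (V / 5.9)^(1/0.634) = (96/5.9)^1.577.
96/5.9 = 16.271; 16.271^1.577 ≈ 81.42 hPa.
P_c = 1009 − 81.42 = 927.58 ≈ 928 hPa.

928 hPa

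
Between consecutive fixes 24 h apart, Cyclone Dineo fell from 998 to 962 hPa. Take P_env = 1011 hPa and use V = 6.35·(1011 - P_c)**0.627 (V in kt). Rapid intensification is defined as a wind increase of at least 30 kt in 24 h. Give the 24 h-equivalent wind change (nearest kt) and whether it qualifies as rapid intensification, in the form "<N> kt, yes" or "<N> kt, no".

V₁: ΔP = 13, V ≈ 6.35 × 13^0.627 ≈ 31.71 kt.
V₂: ΔP = 49, V ≈ 6.35 × 49^0.627 ≈ 72.87 kt.
ΔV over 24 h = 41.16 kt → 24 h equivalent = 41.16 × 24/24 ≈ 41.16 kt.
41 kt ≥ 30 kt ⇒ rapid intensification.

41 kt, yes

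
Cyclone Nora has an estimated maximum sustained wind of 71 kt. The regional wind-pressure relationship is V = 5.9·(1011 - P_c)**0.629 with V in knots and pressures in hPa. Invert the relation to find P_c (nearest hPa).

ΔP = (V / 5.9)^(1/0.629) = (71/5.9)^1.590.
71/5.9 = 12.034; 12.034^1.590 ≈ 52.20 hPa.
P_c = 1011 − 52.20 = 958.80 ≈ 959 hPa.

959 hPa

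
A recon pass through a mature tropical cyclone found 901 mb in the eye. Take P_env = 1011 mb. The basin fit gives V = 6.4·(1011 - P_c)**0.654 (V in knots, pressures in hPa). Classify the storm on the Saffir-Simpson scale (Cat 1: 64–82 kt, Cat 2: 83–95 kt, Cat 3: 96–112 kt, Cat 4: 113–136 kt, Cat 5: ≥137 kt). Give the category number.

5

ΔP = 1011 − 901 = 110 mb.
V ≈ 6.4 × 110^0.654 = 6.4 × 21.63 ≈ 138 kt.
138 kt falls in the Category 5 band.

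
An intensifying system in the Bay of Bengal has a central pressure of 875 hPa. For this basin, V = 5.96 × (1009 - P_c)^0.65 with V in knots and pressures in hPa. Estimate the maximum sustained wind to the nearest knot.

ΔP = 1009 − 875 = 134 hPa.
134^0.65 ≈ 24.133.
V ≈ 5.96 × 24.133 ≈ 143.8 kt.

144 kt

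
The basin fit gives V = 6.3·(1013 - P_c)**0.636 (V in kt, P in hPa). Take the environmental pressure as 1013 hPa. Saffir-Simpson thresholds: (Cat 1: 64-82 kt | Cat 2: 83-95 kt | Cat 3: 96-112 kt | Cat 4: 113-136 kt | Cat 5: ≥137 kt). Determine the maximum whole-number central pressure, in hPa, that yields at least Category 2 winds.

Category 2 begins at V = 83 kt.
Required ΔP = (83/6.3)^(1/0.636) = 13.175^1.572 ≈ 57.62 hPa.
P_c ≤ 1013 − 57.62 = 955.38, so the highest integer P_c is 955 hPa.

955 hPa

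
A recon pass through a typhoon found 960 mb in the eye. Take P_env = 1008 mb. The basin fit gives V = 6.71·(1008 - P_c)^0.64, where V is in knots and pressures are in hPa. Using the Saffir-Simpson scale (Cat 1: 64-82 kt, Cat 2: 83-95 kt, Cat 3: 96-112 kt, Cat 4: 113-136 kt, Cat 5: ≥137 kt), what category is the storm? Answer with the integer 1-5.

ΔP = 1008 − 960 = 48 mb.
V ≈ 6.71 × 48^0.64 = 6.71 × 11.91 ≈ 80 kt.
80 kt falls in the Category 1 band.

1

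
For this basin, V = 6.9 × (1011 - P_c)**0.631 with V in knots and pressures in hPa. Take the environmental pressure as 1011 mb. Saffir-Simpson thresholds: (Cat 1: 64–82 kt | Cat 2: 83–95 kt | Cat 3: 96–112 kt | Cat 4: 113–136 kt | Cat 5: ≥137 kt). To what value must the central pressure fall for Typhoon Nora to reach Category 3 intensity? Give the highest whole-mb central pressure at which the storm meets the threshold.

Category 3 begins at V = 96 kt.
Required ΔP = (96/6.9)^(1/0.631) = 13.913^1.585 ≈ 64.88 mb.
P_c ≤ 1011 − 64.88 = 946.12, so the highest integer P_c is 946 mb.

946 mb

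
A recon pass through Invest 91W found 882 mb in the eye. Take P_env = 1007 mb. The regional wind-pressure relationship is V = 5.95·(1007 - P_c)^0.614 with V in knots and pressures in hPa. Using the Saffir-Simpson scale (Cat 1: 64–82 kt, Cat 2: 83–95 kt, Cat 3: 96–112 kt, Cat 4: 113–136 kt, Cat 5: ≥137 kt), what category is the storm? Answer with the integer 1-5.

4

ΔP = 1007 − 882 = 125 mb.
V ≈ 5.95 × 125^0.614 = 5.95 × 19.39 ≈ 115 kt.
115 kt falls in the Category 4 band.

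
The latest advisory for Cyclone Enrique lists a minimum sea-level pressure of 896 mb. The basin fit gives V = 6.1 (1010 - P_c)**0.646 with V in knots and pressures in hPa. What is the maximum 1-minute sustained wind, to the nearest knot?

130 kt

ΔP = 1010 − 896 = 114 mb.
114^0.646 ≈ 21.319.
V ≈ 6.1 × 21.319 ≈ 130.0 kt.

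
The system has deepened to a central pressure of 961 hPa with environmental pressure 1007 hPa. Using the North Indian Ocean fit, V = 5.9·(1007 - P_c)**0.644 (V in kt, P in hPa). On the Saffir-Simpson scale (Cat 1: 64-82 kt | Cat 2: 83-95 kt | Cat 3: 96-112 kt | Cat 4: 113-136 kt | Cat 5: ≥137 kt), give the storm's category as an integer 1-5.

ΔP = 1007 − 961 = 46 hPa.
V ≈ 5.9 × 46^0.644 = 5.9 × 11.77 ≈ 69 kt.
69 kt falls in the Category 1 band.

1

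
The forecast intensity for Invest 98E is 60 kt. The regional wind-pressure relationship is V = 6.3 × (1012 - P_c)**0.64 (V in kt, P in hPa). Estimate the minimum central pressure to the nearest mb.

ΔP = (V / 6.3)^(1/0.64) = (60/6.3)^1.562.
60/6.3 = 9.524; 9.524^1.562 ≈ 33.84 mb.
P_c = 1012 − 33.84 = 978.16 ≈ 978 mb.

978 mb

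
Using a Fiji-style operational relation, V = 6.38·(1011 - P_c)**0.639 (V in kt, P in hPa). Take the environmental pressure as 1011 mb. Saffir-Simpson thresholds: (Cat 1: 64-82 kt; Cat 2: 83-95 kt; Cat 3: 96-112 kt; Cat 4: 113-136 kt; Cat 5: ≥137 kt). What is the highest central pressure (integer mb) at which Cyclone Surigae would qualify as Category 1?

974 mb

Category 1 begins at V = 64 kt.
Required ΔP = (64/6.38)^(1/0.639) = 10.031^1.565 ≈ 36.90 mb.
P_c ≤ 1011 − 36.90 = 974.10, so the highest integer P_c is 974 mb.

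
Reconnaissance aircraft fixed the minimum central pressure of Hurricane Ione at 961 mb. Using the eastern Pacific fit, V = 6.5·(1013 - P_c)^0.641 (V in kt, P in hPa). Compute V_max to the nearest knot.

ΔP = 1013 − 961 = 52 mb.
52^0.641 ≈ 12.588.
V ≈ 6.5 × 12.588 ≈ 81.8 kt.

82 kt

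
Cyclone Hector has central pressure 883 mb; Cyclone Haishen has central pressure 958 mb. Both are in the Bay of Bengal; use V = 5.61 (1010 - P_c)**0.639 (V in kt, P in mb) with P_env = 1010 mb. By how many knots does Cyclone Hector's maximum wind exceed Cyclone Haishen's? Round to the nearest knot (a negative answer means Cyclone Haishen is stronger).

Cyclone Hector: ΔP = 127; V ≈ 5.61 × 127^0.639 ≈ 123.96 kt.
Cyclone Haishen: ΔP = 52; V ≈ 5.61 × 52^0.639 ≈ 70.06 kt.
Difference ≈ 123.96 − 70.06 = 53.90 → 54 kt.

54 kt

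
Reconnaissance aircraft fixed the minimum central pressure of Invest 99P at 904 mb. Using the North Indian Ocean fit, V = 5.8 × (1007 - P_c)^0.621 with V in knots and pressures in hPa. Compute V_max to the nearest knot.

ΔP = 1007 − 904 = 103 mb.
103^0.621 ≈ 17.782.
V ≈ 5.8 × 17.782 ≈ 103.1 kt.

103 kt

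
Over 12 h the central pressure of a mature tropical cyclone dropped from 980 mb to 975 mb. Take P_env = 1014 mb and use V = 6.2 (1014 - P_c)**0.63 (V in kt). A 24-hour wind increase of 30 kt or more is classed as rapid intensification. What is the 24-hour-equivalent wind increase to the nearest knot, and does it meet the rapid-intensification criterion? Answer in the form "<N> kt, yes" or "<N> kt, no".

10 kt, no

V₁: ΔP = 34, V ≈ 6.2 × 34^0.63 ≈ 57.18 kt.
V₂: ΔP = 39, V ≈ 6.2 × 39^0.63 ≈ 62.34 kt.
ΔV over 12 h = 5.16 kt → 24 h equivalent = 5.16 × 24/12 ≈ 10.32 kt.
10 kt < 30 kt ⇒ not rapid intensification.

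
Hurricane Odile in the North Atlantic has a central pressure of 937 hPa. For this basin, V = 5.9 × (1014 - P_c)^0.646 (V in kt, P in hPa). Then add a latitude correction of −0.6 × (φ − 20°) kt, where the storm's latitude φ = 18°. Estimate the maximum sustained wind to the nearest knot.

99 kt

ΔP = 1014 − 937 = 77 hPa.
77^0.646 ≈ 16.545.
V ≈ 5.9 × 16.545 ≈ 97.6 kt.
Latitude correction: −0.6 × (18 − 20) = 1.2 kt.
Corrected V ≈ 98.8 kt → 99 kt.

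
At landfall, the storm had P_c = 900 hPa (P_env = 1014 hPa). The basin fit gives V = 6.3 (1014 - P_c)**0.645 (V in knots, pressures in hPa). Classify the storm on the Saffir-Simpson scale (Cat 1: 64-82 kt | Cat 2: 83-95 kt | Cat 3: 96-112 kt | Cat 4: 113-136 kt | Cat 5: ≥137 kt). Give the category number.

ΔP = 1014 − 900 = 114 hPa.
V ≈ 6.3 × 114^0.645 = 6.3 × 21.22 ≈ 134 kt.
134 kt falls in the Category 4 band.

4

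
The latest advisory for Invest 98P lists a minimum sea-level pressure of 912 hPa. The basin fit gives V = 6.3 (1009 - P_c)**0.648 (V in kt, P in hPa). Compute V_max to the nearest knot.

122 kt

ΔP = 1009 − 912 = 97 hPa.
97^0.648 ≈ 19.383.
V ≈ 6.3 × 19.383 ≈ 122.1 kt.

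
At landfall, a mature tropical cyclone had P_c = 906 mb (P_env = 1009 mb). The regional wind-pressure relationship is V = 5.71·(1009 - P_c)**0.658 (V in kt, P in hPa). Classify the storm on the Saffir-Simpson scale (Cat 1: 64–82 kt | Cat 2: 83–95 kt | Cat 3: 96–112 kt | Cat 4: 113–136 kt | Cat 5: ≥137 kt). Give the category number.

4

ΔP = 1009 − 906 = 103 mb.
V ≈ 5.71 × 103^0.658 = 5.71 × 21.11 ≈ 121 kt.
121 kt falls in the Category 4 band.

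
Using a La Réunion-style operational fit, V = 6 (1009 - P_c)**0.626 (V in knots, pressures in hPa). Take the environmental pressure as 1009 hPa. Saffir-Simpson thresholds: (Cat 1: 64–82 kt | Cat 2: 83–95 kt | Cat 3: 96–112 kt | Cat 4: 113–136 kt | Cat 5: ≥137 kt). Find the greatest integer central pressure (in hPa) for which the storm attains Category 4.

900 hPa

Category 4 begins at V = 113 kt.
Required ΔP = (113/6)^(1/0.626) = 18.833^1.597 ≈ 108.80 hPa.
P_c ≤ 1009 − 108.80 = 900.20, so the highest integer P_c is 900 hPa.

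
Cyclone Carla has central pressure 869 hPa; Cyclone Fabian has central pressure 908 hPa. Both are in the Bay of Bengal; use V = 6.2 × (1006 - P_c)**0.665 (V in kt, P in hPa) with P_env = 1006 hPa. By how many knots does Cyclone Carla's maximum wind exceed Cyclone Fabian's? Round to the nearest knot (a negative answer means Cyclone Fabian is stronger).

Cyclone Carla: ΔP = 137; V ≈ 6.2 × 137^0.665 ≈ 163.42 kt.
Cyclone Fabian: ΔP = 98; V ≈ 6.2 × 98^0.665 ≈ 130.78 kt.
Difference ≈ 163.42 − 130.78 = 32.64 → 33 kt.

33 kt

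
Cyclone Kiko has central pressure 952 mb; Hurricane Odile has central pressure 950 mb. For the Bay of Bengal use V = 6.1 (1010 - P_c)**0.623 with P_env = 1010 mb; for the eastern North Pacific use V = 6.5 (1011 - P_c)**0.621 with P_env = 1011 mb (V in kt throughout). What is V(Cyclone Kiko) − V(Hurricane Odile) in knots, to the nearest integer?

Cyclone Kiko: ΔP = 58; V ≈ 6.1 × 58^0.623 ≈ 76.55 kt.
Hurricane Odile: ΔP = 61; V ≈ 6.5 × 61^0.621 ≈ 83.48 kt.
Difference ≈ 76.55 − 83.48 = -6.93 → -7 kt.

-7 kt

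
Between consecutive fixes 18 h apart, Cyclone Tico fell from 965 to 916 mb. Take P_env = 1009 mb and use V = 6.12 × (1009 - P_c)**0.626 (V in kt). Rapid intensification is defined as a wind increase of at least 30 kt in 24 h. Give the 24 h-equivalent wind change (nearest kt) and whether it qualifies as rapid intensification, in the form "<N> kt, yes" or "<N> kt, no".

52 kt, yes

V₁: ΔP = 44, V ≈ 6.12 × 44^0.626 ≈ 65.40 kt.
V₂: ΔP = 93, V ≈ 6.12 × 93^0.626 ≈ 104.48 kt.
ΔV over 18 h = 39.08 kt → 24 h equivalent = 39.08 × 24/18 ≈ 52.11 kt.
52 kt ≥ 30 kt ⇒ rapid intensification.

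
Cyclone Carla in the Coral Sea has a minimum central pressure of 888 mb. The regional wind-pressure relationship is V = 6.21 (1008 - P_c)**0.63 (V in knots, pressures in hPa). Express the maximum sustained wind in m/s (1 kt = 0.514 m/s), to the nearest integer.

65 m/s

ΔP = 1008 − 888 = 120 mb.
V ≈ 6.21 × 120^0.63 = 6.21 × 20.412 ≈ 126.758 kt.
126.758 × 0.514 ≈ 65.15 m/s → 65 m/s.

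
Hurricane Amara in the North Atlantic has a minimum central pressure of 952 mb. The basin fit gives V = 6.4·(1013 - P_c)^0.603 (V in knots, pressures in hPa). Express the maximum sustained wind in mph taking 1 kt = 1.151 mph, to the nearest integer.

ΔP = 1013 − 952 = 61 mb.
V ≈ 6.4 × 61^0.603 = 6.4 × 11.928 ≈ 76.337 kt.
76.337 × 1.151 ≈ 87.86 mph → 88 mph.

88 mph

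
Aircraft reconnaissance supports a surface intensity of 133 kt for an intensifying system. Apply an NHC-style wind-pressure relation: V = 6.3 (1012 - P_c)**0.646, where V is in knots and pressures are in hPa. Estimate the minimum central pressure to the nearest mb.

ΔP = (V / 6.3)^(1/0.646) = (133/6.3)^1.548.
133/6.3 = 21.111; 21.111^1.548 ≈ 112.29 mb.
P_c = 1012 − 112.29 = 899.71 ≈ 900 mb.

900 mb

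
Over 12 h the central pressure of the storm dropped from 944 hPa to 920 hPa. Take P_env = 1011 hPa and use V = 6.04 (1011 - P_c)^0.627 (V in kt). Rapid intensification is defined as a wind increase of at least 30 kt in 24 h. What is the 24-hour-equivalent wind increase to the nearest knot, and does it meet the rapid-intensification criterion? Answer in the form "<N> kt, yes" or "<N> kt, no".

V₁: ΔP = 67, V ≈ 6.04 × 67^0.627 ≈ 84.33 kt.
V₂: ΔP = 91, V ≈ 6.04 × 91^0.627 ≈ 102.18 kt.
ΔV over 12 h = 17.85 kt → 24 h equivalent = 17.85 × 24/12 ≈ 35.70 kt.
36 kt ≥ 30 kt ⇒ rapid intensification.

36 kt, yes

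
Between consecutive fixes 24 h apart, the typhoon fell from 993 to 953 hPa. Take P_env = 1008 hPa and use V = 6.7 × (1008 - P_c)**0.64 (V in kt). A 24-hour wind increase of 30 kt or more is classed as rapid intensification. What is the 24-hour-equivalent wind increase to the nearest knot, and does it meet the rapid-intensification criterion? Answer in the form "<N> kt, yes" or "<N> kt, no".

49 kt, yes

V₁: ΔP = 15, V ≈ 6.7 × 15^0.64 ≈ 37.91 kt.
V₂: ΔP = 55, V ≈ 6.7 × 55^0.64 ≈ 87.08 kt.
ΔV over 24 h = 49.17 kt → 24 h equivalent = 49.17 × 24/24 ≈ 49.17 kt.
49 kt ≥ 30 kt ⇒ rapid intensification.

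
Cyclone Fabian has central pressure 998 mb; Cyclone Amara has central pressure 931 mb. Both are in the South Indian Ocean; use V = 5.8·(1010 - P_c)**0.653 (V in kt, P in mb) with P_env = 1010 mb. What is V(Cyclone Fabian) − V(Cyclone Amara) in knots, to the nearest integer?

-71 kt

Cyclone Fabian: ΔP = 12; V ≈ 5.8 × 12^0.653 ≈ 29.39 kt.
Cyclone Amara: ΔP = 79; V ≈ 5.8 × 79^0.653 ≈ 100.60 kt.
Difference ≈ 29.39 − 100.60 = -71.21 → -71 kt.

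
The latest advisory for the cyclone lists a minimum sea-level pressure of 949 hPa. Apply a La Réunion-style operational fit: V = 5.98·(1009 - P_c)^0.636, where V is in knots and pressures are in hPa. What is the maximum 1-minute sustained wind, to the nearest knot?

81 kt

ΔP = 1009 − 949 = 60 hPa.
60^0.636 ≈ 13.518.
V ≈ 5.98 × 13.518 ≈ 80.8 kt.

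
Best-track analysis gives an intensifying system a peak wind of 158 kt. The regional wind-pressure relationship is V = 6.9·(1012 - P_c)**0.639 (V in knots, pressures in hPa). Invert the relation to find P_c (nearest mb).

878 mb

ΔP = (V / 6.9)^(1/0.639) = (158/6.9)^1.565.
158/6.9 = 22.899; 22.899^1.565 ≈ 134.28 mb.
P_c = 1012 − 134.28 = 877.72 ≈ 878 mb.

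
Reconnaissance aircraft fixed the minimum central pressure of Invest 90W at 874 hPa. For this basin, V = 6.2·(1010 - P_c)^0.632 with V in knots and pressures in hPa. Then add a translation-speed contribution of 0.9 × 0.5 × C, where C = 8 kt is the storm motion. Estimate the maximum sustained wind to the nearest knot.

ΔP = 1010 − 874 = 136 hPa.
136^0.632 ≈ 22.305.
V ≈ 6.2 × 22.305 ≈ 138.3 kt.
Translation term: 0.9 × 0.5 × 8 = 3.6 kt.
Corrected V ≈ 141.9 kt → 142 kt.

142 kt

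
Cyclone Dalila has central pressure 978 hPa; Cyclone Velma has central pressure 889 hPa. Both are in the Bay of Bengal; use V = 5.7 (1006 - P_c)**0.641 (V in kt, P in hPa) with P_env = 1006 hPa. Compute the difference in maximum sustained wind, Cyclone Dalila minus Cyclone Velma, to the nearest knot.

Cyclone Dalila: ΔP = 28; V ≈ 5.7 × 28^0.641 ≈ 48.25 kt.
Cyclone Velma: ΔP = 117; V ≈ 5.7 × 117^0.641 ≈ 120.67 kt.
Difference ≈ 48.25 − 120.67 = -72.42 → -72 kt.

-72 kt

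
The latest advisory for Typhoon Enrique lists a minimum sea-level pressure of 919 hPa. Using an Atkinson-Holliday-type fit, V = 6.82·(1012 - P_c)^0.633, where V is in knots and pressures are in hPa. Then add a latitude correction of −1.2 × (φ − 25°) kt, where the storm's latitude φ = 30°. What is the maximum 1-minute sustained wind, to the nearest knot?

114 kt

ΔP = 1012 − 919 = 93 hPa.
93^0.633 ≈ 17.622.
V ≈ 6.82 × 17.622 ≈ 120.2 kt.
Latitude correction: −1.2 × (30 − 25) = -6 kt.
Corrected V ≈ 114.2 kt → 114 kt.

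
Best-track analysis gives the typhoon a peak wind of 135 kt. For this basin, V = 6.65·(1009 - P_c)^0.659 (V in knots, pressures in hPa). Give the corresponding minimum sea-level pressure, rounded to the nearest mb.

ΔP = (V / 6.65)^(1/0.659) = (135/6.65)^1.517.
135/6.65 = 20.301; 20.301^1.517 ≈ 96.40 mb.
P_c = 1009 − 96.40 = 912.60 ≈ 913 mb.

913 mb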